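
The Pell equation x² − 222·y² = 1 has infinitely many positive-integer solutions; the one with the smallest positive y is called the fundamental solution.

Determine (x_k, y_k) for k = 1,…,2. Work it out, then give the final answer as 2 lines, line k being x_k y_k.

149 10
44401 2980

d=222: √d = [14; 1,8,1,28] (ℓ=4, even), read p_3/q_3
step 0: (14, 1)  from 14·(1,0) + (0,1)
step 1: (15, 1)  from 1·(14,1) + (1,0)
step 2: (134, 9)  from 8·(15,1) + (14,1)
step 3: (149, 10)  from 1·(134,9) + (15,1)
→ (149, 10).  Check: 149²=22201, 222·10²=22200, difference 1.
(149+10√222)^2 = 44401 + 2980√222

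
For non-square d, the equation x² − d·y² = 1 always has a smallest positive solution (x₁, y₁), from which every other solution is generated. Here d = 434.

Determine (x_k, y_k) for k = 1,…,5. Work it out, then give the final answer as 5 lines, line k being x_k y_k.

125 6
31249 1500
7812125 374994
1953000001 93747000
488242188125 23436375006

√434 → a₀=20, period (1,4,1,40); ℓ=4 even so k=3
step 0: (20, 1)  from 20·(1,0) + (0,1)
step 1: (21, 1)  from 1·(20,1) + (1,0)
step 2: (104, 5)  from 4·(21,1) + (20,1)
step 3: (125, 6)  from 1·(104,5) + (21,1)
(x₁, y₁) = (125, 6);  125² − 434·6² = 1 ✓
(125+6√434)^2 = 31249 + 1500√434
(125+6√434)^3 = 7812125 + 374994√434
(125+6√434)^4 = 1953000001 + 93747000√434
(125+6√434)^5 = 488242188125 + 23436375006√434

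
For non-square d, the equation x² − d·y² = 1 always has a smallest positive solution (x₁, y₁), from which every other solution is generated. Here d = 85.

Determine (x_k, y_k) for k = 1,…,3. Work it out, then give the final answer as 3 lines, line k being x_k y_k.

285769 30996
163327842721 17715391848
93348068572789129 10125019625991228

√85 = [9; 4,1,1,4,18, …], period ℓ=5 (odd) → k=9
k=0  a_k=9  p_k/q_k = 9/1
…
k=2  a_k=1  p_k/q_k = 46/5
…
k=5  a_k=18  p_k/q_k = 6887/747
k=6  a_k=4  p_k/q_k = 27926/3029
k=7  a_k=1  p_k/q_k = 34813/3776
k=8  a_k=1  p_k/q_k = 62739/6805
k=9  a_k=4  p_k/q_k = 285769/30996
fundamental: x₁=285769, y₁=30996  (since 81663921361 − 85·960752016 = 1)
(285769+30996√85)^2 = 163327842721 + 17715391848√85
(285769+30996√85)^3 = 93348068572789129 + 10125019625991228√85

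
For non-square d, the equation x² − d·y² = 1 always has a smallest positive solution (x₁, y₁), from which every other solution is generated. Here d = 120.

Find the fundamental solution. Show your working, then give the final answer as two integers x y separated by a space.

[10; 1,20] for √120; ℓ=2 ⇒ convergent index 1
step 0: (10, 1)  from 10·(1,0) + (0,1)
step 1: (11, 1)  from 1·(10,1) + (1,0)
→ (11, 1).  Check: 11²=121, 120·1²=120, difference 1.

11 1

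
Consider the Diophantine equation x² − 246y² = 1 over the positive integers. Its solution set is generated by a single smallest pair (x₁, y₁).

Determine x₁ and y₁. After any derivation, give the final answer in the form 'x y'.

√246 → a₀=15, period (1,2,5,1,14,1,5,2,1,30); ℓ=10 even so k=9
k=0  a_k=15  p_k/q_k = 15/1
…
k=2  a_k=2  p_k/q_k = 47/3
…
k=4  a_k=1  p_k/q_k = 298/19
k=5  a_k=14  p_k/q_k = 4423/282
k=6  a_k=1  p_k/q_k = 4721/301
…
k=8  a_k=2  p_k/q_k = 60777/3875
k=9  a_k=1  p_k/q_k = 88805/5662
→ (88805, 5662).  Check: 88805²=7886328025, 246·5662²=7886328024, difference 1.

88805 5662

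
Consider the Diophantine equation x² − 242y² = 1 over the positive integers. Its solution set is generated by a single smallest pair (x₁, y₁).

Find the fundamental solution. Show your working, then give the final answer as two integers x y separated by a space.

[15; 1,1,3,1,14,1,3,1,1,30] for √242; ℓ=10 ⇒ convergent index 9
k=0  a_k=15  p_k/q_k = 15/1
k=1  a_k=1  p_k/q_k = 16/1
…
k=4  a_k=1  p_k/q_k = 140/9
…
k=6  a_k=1  p_k/q_k = 2209/142
k=7  a_k=3  p_k/q_k = 8696/559
k=8  a_k=1  p_k/q_k = 10905/701
k=9  a_k=1  p_k/q_k = 19601/1260
fundamental: x₁=19601, y₁=1260  (since 384199201 − 242·1587600 = 1)

19601 1260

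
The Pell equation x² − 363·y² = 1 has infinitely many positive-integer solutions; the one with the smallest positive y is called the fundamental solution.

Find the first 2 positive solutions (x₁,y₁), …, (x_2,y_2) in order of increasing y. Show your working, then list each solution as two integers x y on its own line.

√363 = [19; 19,38, …], period ℓ=2 (even) → k=1
k=0  a_k=19  p_k/q_k = 19/1
k=1  a_k=19  p_k/q_k = 362/19
(x₁, y₁) = (362, 19);  362² − 363·19² = 1 ✓
n=2: (362,19)∘(362,19) = (362·362+363·19·19, 362·19+19·362) = (262087,13756)

362 19
262087 13756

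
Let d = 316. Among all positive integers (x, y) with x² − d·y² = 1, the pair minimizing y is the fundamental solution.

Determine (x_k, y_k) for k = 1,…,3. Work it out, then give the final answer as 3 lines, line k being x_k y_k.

√316 → a₀=17, period (1,3,2,8,2,3,1,34); ℓ=8 even so k=7
k=0  a_k=17  p_k/q_k = 17/1
…
k=2  a_k=3  p_k/q_k = 71/4
k=3  a_k=2  p_k/q_k = 160/9
k=4  a_k=8  p_k/q_k = 1351/76
k=5  a_k=2  p_k/q_k = 2862/161
k=6  a_k=3  p_k/q_k = 9937/559
k=7  a_k=1  p_k/q_k = 12799/720
fundamental: x₁=12799, y₁=720  (since 163814401 − 316·518400 = 1)
n=2: (12799,720)∘(12799,720) = (12799·12799+316·720·720, 12799·720+720·12799) = (327628801,18430560)
n=3: (327628801,18430560)∘(12799,720) = (12799·327628801+316·720·18430560, 12799·18430560+720·327628801) = (8386642035199,471785474160)

12799 720
327628801 18430560
8386642035199 471785474160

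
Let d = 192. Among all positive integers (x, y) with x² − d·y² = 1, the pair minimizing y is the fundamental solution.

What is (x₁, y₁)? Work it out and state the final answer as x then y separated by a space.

97 7

√192 → a₀=13, period (1,5,1,26); ℓ=4 even so k=3
k=0  a_k=13  p_k/q_k = 13/1
…
k=2  a_k=5  p_k/q_k = 83/6
k=3  a_k=1  p_k/q_k = 97/7
(x₁, y₁) = (97, 7);  97² − 192·7² = 1 ✓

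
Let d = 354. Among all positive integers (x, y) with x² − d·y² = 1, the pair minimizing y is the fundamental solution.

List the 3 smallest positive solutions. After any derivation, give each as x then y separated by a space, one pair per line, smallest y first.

258065 13716
133195088449 7079239080
68745981000924305 3653807666346684

d=354: √d = [18; 1,4,2,2,18,2,2,4,1,36] (ℓ=10, even), read p_9/q_9
i=0: a=18 ⇒ p=18, q=1
i=1: a=1 ⇒ p=19, q=1
…
i=3: a=2 ⇒ p=207, q=11
…
i=6: a=2 ⇒ p=19210, q=1021
…
i=8: a=4 ⇒ p=210294, q=11177
i=9: a=1 ⇒ p=258065, q=13716
fundamental: x₁=258065, y₁=13716  (since 66597544225 − 354·188128656 = 1)
n=2: (258065,13716)∘(258065,13716) = (258065·258065+354·13716·13716, 258065·13716+13716·258065) = (133195088449,7079239080)
n=3: (133195088449,7079239080)∘(258065,13716) = (258065·133195088449+354·13716·7079239080, 258065·7079239080+13716·133195088449) = (68745981000924305,3653807666346684)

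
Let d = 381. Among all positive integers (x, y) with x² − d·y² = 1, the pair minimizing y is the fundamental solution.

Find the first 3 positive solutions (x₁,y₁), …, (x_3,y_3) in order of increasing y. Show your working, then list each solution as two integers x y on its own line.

[19; 1,1,12,1,1,38] for √381; ℓ=6 ⇒ convergent index 5
i=0: a=19 ⇒ p=19, q=1
…
i=4: a=1 ⇒ p=527, q=27
i=5: a=1 ⇒ p=1015, q=52
→ (1015, 52).  Check: 1015²=1030225, 381·52²=1030224, difference 1.
(x_2, y_2) = (1015·1015 + 381·52·52, 1015·52 + 52·1015) = (2060449, 105560)
(x_3, y_3) = (1015·2060449 + 381·52·105560, 1015·105560 + 52·2060449) = (4182710455, 214286748)

1015 52
2060449 105560
4182710455 214286748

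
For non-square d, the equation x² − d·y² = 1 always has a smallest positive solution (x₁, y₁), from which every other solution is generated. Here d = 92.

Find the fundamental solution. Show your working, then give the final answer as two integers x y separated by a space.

d=92: √d = [9; 1,1,2,4,2,1,1,18] (ℓ=8, even), read p_7/q_7
i=0: a=9 ⇒ p=9, q=1
i=1: a=1 ⇒ p=10, q=1
i=2: a=1 ⇒ p=19, q=2
i=3: a=2 ⇒ p=48, q=5
i=4: a=4 ⇒ p=211, q=22
i=5: a=2 ⇒ p=470, q=49
i=6: a=1 ⇒ p=681, q=71
i=7: a=1 ⇒ p=1151, q=120
(x₁, y₁) = (1151, 120);  1151² − 92·120² = 1 ✓

1151 120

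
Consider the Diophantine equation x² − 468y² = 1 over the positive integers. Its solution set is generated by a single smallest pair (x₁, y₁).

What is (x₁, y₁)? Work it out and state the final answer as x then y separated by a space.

√468 → a₀=21, period (1,1,1,2,1,1,1,42); ℓ=8 even so k=7
i=0: a=21 ⇒ p=21, q=1
i=1: a=1 ⇒ p=22, q=1
…
i=5: a=1 ⇒ p=238, q=11
i=6: a=1 ⇒ p=411, q=19
i=7: a=1 ⇒ p=649, q=30
→ (649, 30).  Check: 649²=421201, 468·30²=421200, difference 1.

649 30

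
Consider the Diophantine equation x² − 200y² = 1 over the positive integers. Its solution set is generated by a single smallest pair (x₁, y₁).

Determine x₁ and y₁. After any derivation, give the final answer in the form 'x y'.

99 7

√200 = [14; 7,28, …], period ℓ=2 (even) → k=1
i=0: a=14 ⇒ p=14, q=1
i=1: a=7 ⇒ p=99, q=7
→ (99, 7).  Check: 99²=9801, 200·7²=9800, difference 1.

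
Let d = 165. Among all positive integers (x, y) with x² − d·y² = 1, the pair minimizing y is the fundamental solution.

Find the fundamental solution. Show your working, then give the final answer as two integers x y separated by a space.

1079 84

d=165: √d = [12; 1,5,2,5,1,24] (ℓ=6, even), read p_5/q_5
k=0  a_k=12  p_k/q_k = 12/1
k=1  a_k=1  p_k/q_k = 13/1
k=2  a_k=5  p_k/q_k = 77/6
…
k=4  a_k=5  p_k/q_k = 912/71
k=5  a_k=1  p_k/q_k = 1079/84
→ (1079, 84).  Check: 1079²=1164241, 165·84²=1164240, difference 1.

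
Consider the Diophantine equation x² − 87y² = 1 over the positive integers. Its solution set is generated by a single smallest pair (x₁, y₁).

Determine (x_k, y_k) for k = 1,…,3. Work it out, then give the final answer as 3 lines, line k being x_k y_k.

28 3
1567 168
87724 9405

[9; 3,18] for √87; ℓ=2 ⇒ convergent index 1
i=0: a=9 ⇒ p=9, q=1
i=1: a=3 ⇒ p=28, q=3
(x₁, y₁) = (28, 3);  28² − 87·3² = 1 ✓
k=2:  x_2 = 28·28+87·3·3 = 1567,  y_2 = 28·3+3·28 = 168
k=3:  x_3 = 28·1567+87·3·168 = 87724,  y_3 = 28·168+3·1567 = 9405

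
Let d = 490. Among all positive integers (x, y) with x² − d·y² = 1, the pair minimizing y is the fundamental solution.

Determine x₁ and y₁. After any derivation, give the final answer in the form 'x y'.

1039681 46968

√490 → a₀=22, period (7,2,1,4,4,4,1,2,7,44); ℓ=10 even so k=9
i=0: a=22 ⇒ p=22, q=1
…
i=3: a=1 ⇒ p=487, q=22
i=4: a=4 ⇒ p=2280, q=103
…
i=7: a=1 ⇒ p=50315, q=2273
i=8: a=2 ⇒ p=141338, q=6385
i=9: a=7 ⇒ p=1039681, q=46968
(x₁, y₁) = (1039681, 46968);  1039681² − 490·46968² = 1 ✓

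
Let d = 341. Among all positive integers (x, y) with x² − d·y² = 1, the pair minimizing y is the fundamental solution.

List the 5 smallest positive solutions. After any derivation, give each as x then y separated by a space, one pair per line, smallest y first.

[18; 2,6,1,8,2,…,6,2,36] for √341; ℓ=14 ⇒ convergent index 13
i=0: a=18 ⇒ p=18, q=1
i=1: a=2 ⇒ p=37, q=2
i=2: a=6 ⇒ p=240, q=13
i=3: a=1 ⇒ p=277, q=15
i=4: a=8 ⇒ p=2456, q=133
…
i=7: a=2 ⇒ p=20479, q=1109
…
i=11: a=1 ⇒ p=718667, q=38918
i=12: a=6 ⇒ p=4953942, q=268271
i=13: a=2 ⇒ p=10626551, q=575460
(x₁, y₁) = (10626551, 575460);  10626551² − 341·575460² = 1 ✓
k=2:  x_2 = 10626551·10626551+341·575460·575460 = 225847172311201,  y_2 = 10626551·575460+575460·10626551 = 12230310076920
k=3:  x_3 = 10626551·225847172311201+341·575460·12230310076920 = 4799952989541519968951,  y_3 = 10626551·12230310076920+575460·225847172311201 = 259932027556408030380
k=4:  x_4 = 10626551·4799952989541519968951+341·575460·259932027556408030380 = 102013890481930631287980124801,  y_4 = 10626551·259932027556408030380+575460·4799952989541519968951 = 5524361894723138392975161840
k=5:  x_5 = 10626551·102013890481930631287980124801+341·575460·5524361894723138392975161840 = 2168111619829296063734843424848413751,  y_5 = 10626551·5524361894723138392975161840+575460·102013890481930631287980124801 = 117409826833463862093989641643997300

10626551 575460
225847172311201 12230310076920
4799952989541519968951 259932027556408030380
102013890481930631287980124801 5524361894723138392975161840
2168111619829296063734843424848413751 117409826833463862093989641643997300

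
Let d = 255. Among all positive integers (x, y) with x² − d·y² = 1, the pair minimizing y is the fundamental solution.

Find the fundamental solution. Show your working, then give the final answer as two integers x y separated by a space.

√255 → a₀=15, period (1,30); ℓ=2 even so k=1
i=0: a=15 ⇒ p=15, q=1
i=1: a=1 ⇒ p=16, q=1
→ (16, 1).  Check: 16²=256, 255·1²=255, difference 1.

16 1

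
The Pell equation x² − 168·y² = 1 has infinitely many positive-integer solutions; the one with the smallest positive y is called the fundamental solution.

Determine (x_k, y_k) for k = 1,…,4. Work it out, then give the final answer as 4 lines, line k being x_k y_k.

13 1
337 26
8749 675
227137 17524

√168 → a₀=12, period (1,24); ℓ=2 even so k=1
step 0: (12, 1)  from 12·(1,0) + (0,1)
step 1: (13, 1)  from 1·(12,1) + (1,0)
→ (13, 1).  Check: 13²=169, 168·1²=168, difference 1.
k=2:  x_2 = 13·13+168·1·1 = 337,  y_2 = 13·1+1·13 = 26
k=3:  x_3 = 13·337+168·1·26 = 8749,  y_3 = 13·26+1·337 = 675
k=4:  x_4 = 13·8749+168·1·675 = 227137,  y_4 = 13·675+1·8749 = 17524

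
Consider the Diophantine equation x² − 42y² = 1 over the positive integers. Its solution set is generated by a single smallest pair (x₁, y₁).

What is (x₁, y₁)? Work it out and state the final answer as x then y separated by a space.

13 2

√42 = [6; 2,12, …], period ℓ=2 (even) → k=1
k=0  a_k=6  p_k/q_k = 6/1
k=1  a_k=2  p_k/q_k = 13/2
→ (13, 2).  Check: 13²=169, 42·2²=168, difference 1.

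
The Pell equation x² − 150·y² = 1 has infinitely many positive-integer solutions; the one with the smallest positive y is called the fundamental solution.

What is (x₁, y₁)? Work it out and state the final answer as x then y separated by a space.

49 4

d=150: √d = [12; 4,24] (ℓ=2, even), read p_1/q_1
k=0  a_k=12  p_k/q_k = 12/1
k=1  a_k=4  p_k/q_k = 49/4
fundamental: x₁=49, y₁=4  (since 2401 − 150·16 = 1)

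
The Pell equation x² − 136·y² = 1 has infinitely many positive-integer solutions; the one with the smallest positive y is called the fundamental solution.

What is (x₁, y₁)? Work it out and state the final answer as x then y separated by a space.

35 3

√136 = [11; 1,1,1,22, …], period ℓ=4 (even) → k=3
k=0  a_k=11  p_k/q_k = 11/1
k=1  a_k=1  p_k/q_k = 12/1
k=2  a_k=1  p_k/q_k = 23/2
k=3  a_k=1  p_k/q_k = 35/3
(x₁, y₁) = (35, 3);  35² − 136·3² = 1 ✓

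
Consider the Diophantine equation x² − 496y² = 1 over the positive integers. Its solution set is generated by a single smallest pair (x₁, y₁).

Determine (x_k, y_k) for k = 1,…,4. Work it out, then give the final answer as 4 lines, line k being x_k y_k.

4620799 207480
42703566796801 1917446753040
394649197502177907199 17720272078000750440
3647189234337689639247667201 163763630995505661818050080

√496 → a₀=22, period (3,1,2,4,1,…,1,3,44); ℓ=16 even so k=15
step 0: (22, 1)  from 22·(1,0) + (0,1)
…
step 4: (1069, 48)  from 4·(245,11) + (89,4)
…
step 8: (14543, 653)  from 2·(6080,273) + (2383,107)
…
step 12: (389209, 17476)  from 4·(84875,3811) + (49709,2232)
…
step 14: (1252502, 56239)  from 1·(863293,38763) + (389209,17476)
step 15: (4620799, 207480)  from 3·(1252502,56239) + (863293,38763)
→ (4620799, 207480).  Check: 4620799²=21351783398401, 496·207480²=21351783398400, difference 1.
n=2: (4620799,207480)∘(4620799,207480) = (4620799·4620799+496·207480·207480, 4620799·207480+207480·4620799) = (42703566796801,1917446753040)
n=3: (42703566796801,1917446753040)∘(4620799,207480) = (4620799·42703566796801+496·207480·1917446753040, 4620799·1917446753040+207480·42703566796801) = (394649197502177907199,17720272078000750440)
n=4: (394649197502177907199,17720272078000750440)∘(4620799,207480) = (4620799·394649197502177907199+496·207480·17720272078000750440, 4620799·17720272078000750440+207480·394649197502177907199) = (3647189234337689639247667201,163763630995505661818050080)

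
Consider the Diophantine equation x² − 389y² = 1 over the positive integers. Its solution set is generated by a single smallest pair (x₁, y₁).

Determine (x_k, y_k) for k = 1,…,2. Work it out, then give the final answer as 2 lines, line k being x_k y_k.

3287049 166660
21609382256801 1095639172680

√389 = [19; 1,2,1,1,1,1,2,1,38, …], period ℓ=9 (odd) → k=17
k=0  a_k=19  p_k/q_k = 19/1
…
k=2  a_k=2  p_k/q_k = 59/3
k=3  a_k=1  p_k/q_k = 79/4
k=4  a_k=1  p_k/q_k = 138/7
k=5  a_k=1  p_k/q_k = 217/11
k=6  a_k=1  p_k/q_k = 355/18
k=7  a_k=2  p_k/q_k = 927/47
k=8  a_k=1  p_k/q_k = 1282/65
k=9  a_k=38  p_k/q_k = 49643/2517
k=10  a_k=1  p_k/q_k = 50925/2582
k=11  a_k=2  p_k/q_k = 151493/7681
…
k=13  a_k=1  p_k/q_k = 353911/17944
k=14  a_k=1  p_k/q_k = 556329/28207
…
k=16  a_k=2  p_k/q_k = 2376809/120509
k=17  a_k=1  p_k/q_k = 3287049/166660
(x₁, y₁) = (3287049, 166660);  3287049² − 389·166660² = 1 ✓
(x_2, y_2) = (3287049·3287049 + 389·166660·166660, 3287049·166660 + 166660·3287049) = (21609382256801, 1095639172680)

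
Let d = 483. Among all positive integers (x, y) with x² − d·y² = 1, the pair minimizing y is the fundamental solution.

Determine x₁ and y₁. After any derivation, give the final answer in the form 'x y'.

22 1

√483 → a₀=21, period (1,42); ℓ=2 even so k=1
i=0: a=21 ⇒ p=21, q=1
i=1: a=1 ⇒ p=22, q=1
→ (22, 1).  Check: 22²=484, 483·1²=483, difference 1.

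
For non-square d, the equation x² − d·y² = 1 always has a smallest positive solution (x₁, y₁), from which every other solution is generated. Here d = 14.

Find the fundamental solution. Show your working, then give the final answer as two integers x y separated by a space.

15 4

d=14: √d = [3; 1,2,1,6] (ℓ=4, even), read p_3/q_3
i=0: a=3 ⇒ p=3, q=1
…
i=2: a=2 ⇒ p=11, q=3
i=3: a=1 ⇒ p=15, q=4
→ (15, 4).  Check: 15²=225, 14·4²=224, difference 1.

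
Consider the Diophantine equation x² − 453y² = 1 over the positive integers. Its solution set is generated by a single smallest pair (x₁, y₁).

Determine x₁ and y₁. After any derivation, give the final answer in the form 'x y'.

[21; 3,1,1,10,14,10,1,1,3,42] for √453; ℓ=10 ⇒ convergent index 9
k=0  a_k=21  p_k/q_k = 21/1
…
k=3  a_k=1  p_k/q_k = 149/7
k=4  a_k=10  p_k/q_k = 1575/74
…
k=6  a_k=10  p_k/q_k = 223565/10504
…
k=8  a_k=1  p_k/q_k = 469329/22051
k=9  a_k=3  p_k/q_k = 1653751/77700
(x₁, y₁) = (1653751, 77700);  1653751² − 453·77700² = 1 ✓

1653751 77700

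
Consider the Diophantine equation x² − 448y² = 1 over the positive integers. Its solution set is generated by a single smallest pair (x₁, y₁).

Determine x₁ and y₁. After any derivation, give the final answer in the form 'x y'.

127 6

d=448: √d = [21; 6,42] (ℓ=2, even), read p_1/q_1
a_0=21:  p_0=21·1+0=21,  q_0=21·0+1=1
a_1=6:  p_1=6·21+1=127,  q_1=6·1+0=6
fundamental: x₁=127, y₁=6  (since 16129 − 448·36 = 1)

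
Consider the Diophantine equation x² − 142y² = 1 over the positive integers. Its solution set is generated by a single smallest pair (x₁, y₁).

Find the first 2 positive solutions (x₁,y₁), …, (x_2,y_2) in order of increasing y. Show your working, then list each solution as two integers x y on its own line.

√142 → a₀=11, period (1,10,1,22); ℓ=4 even so k=3
i=0: a=11 ⇒ p=11, q=1
…
i=2: a=10 ⇒ p=131, q=11
i=3: a=1 ⇒ p=143, q=12
→ (143, 12).  Check: 143²=20449, 142·12²=20448, difference 1.
n=2: (143,12)∘(143,12) = (143·143+142·12·12, 143·12+12·143) = (40897,3432)

143 12
40897 3432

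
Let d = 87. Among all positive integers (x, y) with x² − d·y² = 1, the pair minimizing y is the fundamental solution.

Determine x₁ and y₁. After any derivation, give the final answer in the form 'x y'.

d=87: √d = [9; 3,18] (ℓ=2, even), read p_1/q_1
i=0: a=9 ⇒ p=9, q=1
i=1: a=3 ⇒ p=28, q=3
(x₁, y₁) = (28, 3);  28² − 87·3² = 1 ✓

28 3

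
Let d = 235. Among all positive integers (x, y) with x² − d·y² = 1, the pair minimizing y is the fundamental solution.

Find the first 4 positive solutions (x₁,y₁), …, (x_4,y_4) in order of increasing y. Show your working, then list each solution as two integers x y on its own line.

√235 = [15; 3,30, …], period ℓ=2 (even) → k=1
step 0: (15, 1)  from 15·(1,0) + (0,1)
step 1: (46, 3)  from 3·(15,1) + (1,0)
→ (46, 3).  Check: 46²=2116, 235·3²=2115, difference 1.
(46+3√235)^2 = 4231 + 276√235
(46+3√235)^3 = 389206 + 25389√235
(46+3√235)^4 = 35802721 + 2335512√235

46 3
4231 276
389206 25389
35802721 2335512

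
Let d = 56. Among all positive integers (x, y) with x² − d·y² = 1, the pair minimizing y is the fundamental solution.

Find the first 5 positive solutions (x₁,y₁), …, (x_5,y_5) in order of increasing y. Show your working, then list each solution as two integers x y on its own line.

d=56: √d = [7; 2,14] (ℓ=2, even), read p_1/q_1
i=0: a=7 ⇒ p=7, q=1
i=1: a=2 ⇒ p=15, q=2
fundamental: x₁=15, y₁=2  (since 225 − 56·4 = 1)
(x_2, y_2) = (15·15 + 56·2·2, 15·2 + 2·15) = (449, 60)
(x_3, y_3) = (15·449 + 56·2·60, 15·60 + 2·449) = (13455, 1798)
(x_4, y_4) = (15·13455 + 56·2·1798, 15·1798 + 2·13455) = (403201, 53880)
(x_5, y_5) = (15·403201 + 56·2·53880, 15·53880 + 2·403201) = (12082575, 1614602)

15 2
449 60
13455 1798
403201 53880
12082575 1614602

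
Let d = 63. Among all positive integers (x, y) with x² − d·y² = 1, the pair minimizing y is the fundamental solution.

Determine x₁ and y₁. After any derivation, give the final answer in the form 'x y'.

√63 = [7; 1,14, …], period ℓ=2 (even) → k=1
step 0: (7, 1)  from 7·(1,0) + (0,1)
step 1: (8, 1)  from 1·(7,1) + (1,0)
(x₁, y₁) = (8, 1);  8² − 63·1² = 1 ✓

8 1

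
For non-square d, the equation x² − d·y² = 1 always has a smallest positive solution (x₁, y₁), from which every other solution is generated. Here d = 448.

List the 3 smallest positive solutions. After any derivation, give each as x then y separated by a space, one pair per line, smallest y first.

√448 = [21; 6,42, …], period ℓ=2 (even) → k=1
i=0: a=21 ⇒ p=21, q=1
i=1: a=6 ⇒ p=127, q=6
fundamental: x₁=127, y₁=6  (since 16129 − 448·36 = 1)
(127+6√448)^2 = 32257 + 1524√448
(127+6√448)^3 = 8193151 + 387090√448

127 6
32257 1524
8193151 387090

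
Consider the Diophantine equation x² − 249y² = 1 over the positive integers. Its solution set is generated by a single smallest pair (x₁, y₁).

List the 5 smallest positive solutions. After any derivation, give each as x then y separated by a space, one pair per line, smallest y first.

d=249: √d = [15; 1,3,1,1,5,…,3,1,30] (ℓ=16, even), read p_15/q_15
a_0=15:  p_0=15·1+0=15,  q_0=15·0+1=1
…
a_3=1:  p_3=1·63+16=79,  q_3=1·4+1=5
…
a_6=1:  p_6=1·789+142=931,  q_6=1·50+9=59
…
a_9=3:  p_9=3·36751+3582=113835,  q_9=3·2329+227=7214
a_10=1:  p_10=1·113835+36751=150586,  q_10=1·7214+2329=9543
a_11=5:  p_11=5·150586+113835=866765,  q_11=5·9543+7214=54929
a_12=1:  p_12=1·866765+150586=1017351,  q_12=1·54929+9543=64472
…
a_14=3:  p_14=3·1884116+1017351=6669699,  q_14=3·119401+64472=422675
a_15=1:  p_15=1·6669699+1884116=8553815,  q_15=1·422675+119401=542076
→ (8553815, 542076).  Check: 8553815²=73167751054225, 249·542076²=73167751054224, difference 1.
(8553815+542076√249)^2 = 146335502108449 + 9273635639880√249
(8553815+542076√249)^3 = 2503453625935556812055 + 158649927281879742324√249
(8553815+542076√249)^4 = 42828158354663763449114371201 + 2714124255465295062538692240√249
(8553815+542076√249)^5 = 732688286712993936041346554632551575 + 46432233536525587120811525646048876√249

8553815 542076
146335502108449 9273635639880
2503453625935556812055 158649927281879742324
42828158354663763449114371201 2714124255465295062538692240
732688286712993936041346554632551575 46432233536525587120811525646048876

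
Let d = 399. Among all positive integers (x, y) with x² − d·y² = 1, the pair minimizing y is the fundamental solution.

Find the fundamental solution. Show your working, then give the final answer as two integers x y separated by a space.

20 1

d=399: √d = [19; 1,38] (ℓ=2, even), read p_1/q_1
k=0  a_k=19  p_k/q_k = 19/1
k=1  a_k=1  p_k/q_k = 20/1
(x₁, y₁) = (20, 1);  20² − 399·1² = 1 ✓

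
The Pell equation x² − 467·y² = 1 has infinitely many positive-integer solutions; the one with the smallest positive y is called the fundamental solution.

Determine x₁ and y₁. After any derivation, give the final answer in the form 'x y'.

1625626 75225

[21; 1,1,1,1,3,…,1,1,42] for √467; ℓ=14 ⇒ convergent index 13
k=0  a_k=21  p_k/q_k = 21/1
k=1  a_k=1  p_k/q_k = 22/1
…
k=3  a_k=1  p_k/q_k = 65/3
k=4  a_k=1  p_k/q_k = 108/5
…
k=12  a_k=1  p_k/q_k = 991929/45901
k=13  a_k=1  p_k/q_k = 1625626/75225
fundamental: x₁=1625626, y₁=75225  (since 2642659891876 − 467·5658800625 = 1)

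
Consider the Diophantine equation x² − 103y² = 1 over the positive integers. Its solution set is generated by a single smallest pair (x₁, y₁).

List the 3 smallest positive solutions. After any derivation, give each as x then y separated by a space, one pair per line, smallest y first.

227528 22419
103537981567 10201900464
47115579739725224 4642436017523565

√103 → a₀=10, period (6,1,2,1,1,9,1,1,2,1,6,20); ℓ=12 even so k=11
a_0=10:  p_0=10·1+0=10,  q_0=10·0+1=1
a_1=6:  p_1=6·10+1=61,  q_1=6·1+0=6
…
a_4=1:  p_4=1·203+71=274,  q_4=1·20+7=27
…
a_6=9:  p_6=9·477+274=4567,  q_6=9·47+27=450
a_7=1:  p_7=1·4567+477=5044,  q_7=1·450+47=497
…
a_10=1:  p_10=1·24266+9611=33877,  q_10=1·2391+947=3338
a_11=6:  p_11=6·33877+24266=227528,  q_11=6·3338+2391=22419
(x₁, y₁) = (227528, 22419);  227528² − 103·22419² = 1 ✓
(x_2, y_2) = (227528·227528 + 103·22419·22419, 227528·22419 + 22419·227528) = (103537981567, 10201900464)
(x_3, y_3) = (227528·103537981567 + 103·22419·10201900464, 227528·10201900464 + 22419·103537981567) = (47115579739725224, 4642436017523565)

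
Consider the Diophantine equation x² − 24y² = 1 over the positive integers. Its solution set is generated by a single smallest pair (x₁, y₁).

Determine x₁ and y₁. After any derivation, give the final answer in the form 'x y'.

5 1

d=24: √d = [4; 1,8] (ℓ=2, even), read p_1/q_1
k=0  a_k=4  p_k/q_k = 4/1
k=1  a_k=1  p_k/q_k = 5/1
fundamental: x₁=5, y₁=1  (since 25 − 24·1 = 1)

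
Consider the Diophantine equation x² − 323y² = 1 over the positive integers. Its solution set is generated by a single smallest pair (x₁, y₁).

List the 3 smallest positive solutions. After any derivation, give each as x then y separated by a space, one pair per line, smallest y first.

18 1
647 36
23274 1295

√323 → a₀=17, period (1,34); ℓ=2 even so k=1
a_0=17:  p_0=17·1+0=17,  q_0=17·0+1=1
a_1=1:  p_1=1·17+1=18,  q_1=1·1+0=1
(x₁, y₁) = (18, 1);  18² − 323·1² = 1 ✓
(x_2, y_2) = (18·18 + 323·1·1, 18·1 + 1·18) = (647, 36)
(x_3, y_3) = (18·647 + 323·1·36, 18·36 + 1·647) = (23274, 1295)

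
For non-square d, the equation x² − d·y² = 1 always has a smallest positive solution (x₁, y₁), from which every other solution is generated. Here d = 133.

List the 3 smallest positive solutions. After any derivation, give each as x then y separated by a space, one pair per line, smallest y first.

2588599 224460
13401689565601 1162073863080
69383200415647777399 6016286479789825380

d=133: √d = [11; 1,1,7,5,1,…,1,1,22] (ℓ=16, even), read p_15/q_15
i=0: a=11 ⇒ p=11, q=1
i=1: a=1 ⇒ p=12, q=1
…
i=3: a=7 ⇒ p=173, q=15
…
i=5: a=1 ⇒ p=1061, q=92
…
i=9: a=1 ⇒ p=10979, q=952
i=10: a=1 ⇒ p=18948, q=1643
…
i=14: a=1 ⇒ p=1378591, q=119539
i=15: a=1 ⇒ p=2588599, q=224460
(x₁, y₁) = (2588599, 224460);  2588599² − 133·224460² = 1 ✓
k=2:  x_2 = 2588599·2588599+133·224460·224460 = 13401689565601,  y_2 = 2588599·224460+224460·2588599 = 1162073863080
k=3:  x_3 = 2588599·13401689565601+133·224460·1162073863080 = 69383200415647777399,  y_3 = 2588599·1162073863080+224460·13401689565601 = 6016286479789825380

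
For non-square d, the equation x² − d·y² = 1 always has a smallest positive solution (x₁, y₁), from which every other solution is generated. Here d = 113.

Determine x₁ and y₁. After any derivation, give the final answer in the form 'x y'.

1204353 113296

d=113: √d = [10; 1,1,1,2,2,1,1,1,20] (ℓ=9, odd), read p_17/q_17
i=0: a=10 ⇒ p=10, q=1
…
i=6: a=1 ⇒ p=287, q=27
…
i=8: a=1 ⇒ p=776, q=73
i=9: a=20 ⇒ p=16009, q=1506
…
i=11: a=1 ⇒ p=32794, q=3085
i=12: a=1 ⇒ p=49579, q=4664
i=13: a=2 ⇒ p=131952, q=12413
i=14: a=2 ⇒ p=313483, q=29490
i=15: a=1 ⇒ p=445435, q=41903
i=16: a=1 ⇒ p=758918, q=71393
i=17: a=1 ⇒ p=1204353, q=113296
fundamental: x₁=1204353, y₁=113296  (since 1450466148609 − 113·12835983616 = 1)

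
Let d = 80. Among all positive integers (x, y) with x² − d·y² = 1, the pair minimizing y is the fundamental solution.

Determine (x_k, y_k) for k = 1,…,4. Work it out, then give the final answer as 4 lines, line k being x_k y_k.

√80 → a₀=8, period (1,16); ℓ=2 even so k=1
k=0  a_k=8  p_k/q_k = 8/1
k=1  a_k=1  p_k/q_k = 9/1
(x₁, y₁) = (9, 1);  9² − 80·1² = 1 ✓
n=2: (9,1)∘(9,1) = (9·9+80·1·1, 9·1+1·9) = (161,18)
n=3: (161,18)∘(9,1) = (9·161+80·1·18, 9·18+1·161) = (2889,323)
n=4: (2889,323)∘(9,1) = (9·2889+80·1·323, 9·323+1·2889) = (51841,5796)

9 1
161 18
2889 323
51841 5796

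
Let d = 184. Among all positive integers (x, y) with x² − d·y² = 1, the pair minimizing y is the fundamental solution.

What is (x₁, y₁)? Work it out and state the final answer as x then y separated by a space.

√184 = [13; 1,1,3,2,1,2,1,2,3,1,1,26, …], period ℓ=12 (even) → k=11
i=0: a=13 ⇒ p=13, q=1
…
i=2: a=1 ⇒ p=27, q=2
…
i=4: a=2 ⇒ p=217, q=16
…
i=10: a=1 ⇒ p=13741, q=1013
i=11: a=1 ⇒ p=24335, q=1794
(x₁, y₁) = (24335, 1794);  24335² − 184·1794² = 1 ✓

24335 1794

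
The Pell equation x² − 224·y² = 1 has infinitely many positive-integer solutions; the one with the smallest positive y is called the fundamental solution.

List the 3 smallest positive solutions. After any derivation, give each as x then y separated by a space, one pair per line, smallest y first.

√224 = [14; 1,28, …], period ℓ=2 (even) → k=1
step 0: (14, 1)  from 14·(1,0) + (0,1)
step 1: (15, 1)  from 1·(14,1) + (1,0)
fundamental: x₁=15, y₁=1  (since 225 − 224·1 = 1)
k=2:  x_2 = 15·15+224·1·1 = 449,  y_2 = 15·1+1·15 = 30
k=3:  x_3 = 15·449+224·1·30 = 13455,  y_3 = 15·30+1·449 = 899

15 1
449 30
13455 899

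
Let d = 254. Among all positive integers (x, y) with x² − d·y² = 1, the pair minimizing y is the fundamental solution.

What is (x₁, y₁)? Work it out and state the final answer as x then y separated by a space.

√254 = [15; 1,14,1,30, …], period ℓ=4 (even) → k=3
a_0=15:  p_0=15·1+0=15,  q_0=15·0+1=1
a_1=1:  p_1=1·15+1=16,  q_1=1·1+0=1
a_2=14:  p_2=14·16+15=239,  q_2=14·1+1=15
a_3=1:  p_3=1·239+16=255,  q_3=1·15+1=16
(x₁, y₁) = (255, 16);  255² − 254·16² = 1 ✓

255 16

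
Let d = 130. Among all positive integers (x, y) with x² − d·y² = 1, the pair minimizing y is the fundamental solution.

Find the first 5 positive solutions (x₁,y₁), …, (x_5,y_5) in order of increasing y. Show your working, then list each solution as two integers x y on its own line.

d=130: √d = [11; 2,2,22] (ℓ=3, odd), read p_5/q_5
i=0: a=11 ⇒ p=11, q=1
i=1: a=2 ⇒ p=23, q=2
i=2: a=2 ⇒ p=57, q=5
i=3: a=22 ⇒ p=1277, q=112
i=4: a=2 ⇒ p=2611, q=229
i=5: a=2 ⇒ p=6499, q=570
→ (6499, 570).  Check: 6499²=42237001, 130·570²=42237000, difference 1.
(6499+570√130)^2 = 84474001 + 7408860√130
(6499+570√130)^3 = 1097993058499 + 96300361710√130
(6499+570√130)^4 = 14271713689896001 + 1251712094097720√130
(6499+570√130)^5 = 185503733443275162499 + 16269753702781802850√130

6499 570
84474001 7408860
1097993058499 96300361710
14271713689896001 1251712094097720
185503733443275162499 16269753702781802850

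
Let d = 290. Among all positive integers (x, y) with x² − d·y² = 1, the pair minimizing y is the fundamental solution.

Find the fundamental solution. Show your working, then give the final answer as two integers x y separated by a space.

√290 → a₀=17, period (34); ℓ=1 odd so k=1
step 0: (17, 1)  from 17·(1,0) + (0,1)
step 1: (579, 34)  from 34·(17,1) + (1,0)
fundamental: x₁=579, y₁=34  (since 335241 − 290·1156 = 1)

579 34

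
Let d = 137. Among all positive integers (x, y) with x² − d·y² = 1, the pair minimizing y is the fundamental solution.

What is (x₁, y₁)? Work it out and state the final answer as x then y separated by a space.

√137 → a₀=11, period (1,2,2,1,1,2,2,1,22); ℓ=9 odd so k=17
k=0  a_k=11  p_k/q_k = 11/1
k=1  a_k=1  p_k/q_k = 12/1
k=2  a_k=2  p_k/q_k = 35/3
k=3  a_k=2  p_k/q_k = 82/7
…
k=7  a_k=2  p_k/q_k = 1229/105
k=8  a_k=1  p_k/q_k = 1744/149
k=9  a_k=22  p_k/q_k = 39597/3383
k=10  a_k=1  p_k/q_k = 41341/3532
k=11  a_k=2  p_k/q_k = 122279/10447
k=12  a_k=2  p_k/q_k = 285899/24426
k=13  a_k=1  p_k/q_k = 408178/34873
…
k=15  a_k=2  p_k/q_k = 1796332/153471
k=16  a_k=2  p_k/q_k = 4286741/366241
k=17  a_k=1  p_k/q_k = 6083073/519712
(x₁, y₁) = (6083073, 519712);  6083073² − 137·519712² = 1 ✓

6083073 519712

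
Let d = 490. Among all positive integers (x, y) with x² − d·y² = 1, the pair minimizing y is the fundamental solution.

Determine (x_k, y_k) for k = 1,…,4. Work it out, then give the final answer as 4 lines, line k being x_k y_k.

1039681 46968
2161873163521 97663474416
4495316905044313921 203077717488555624
9347391150304592810234881 422272088792340335957472

d=490: √d = [22; 7,2,1,4,4,4,1,2,7,44] (ℓ=10, even), read p_9/q_9
k=0  a_k=22  p_k/q_k = 22/1
…
k=2  a_k=2  p_k/q_k = 332/15
k=3  a_k=1  p_k/q_k = 487/22
k=4  a_k=4  p_k/q_k = 2280/103
…
k=7  a_k=1  p_k/q_k = 50315/2273
k=8  a_k=2  p_k/q_k = 141338/6385
k=9  a_k=7  p_k/q_k = 1039681/46968
(x₁, y₁) = (1039681, 46968);  1039681² − 490·46968² = 1 ✓
k=2:  x_2 = 1039681·1039681+490·46968·46968 = 2161873163521,  y_2 = 1039681·46968+46968·1039681 = 97663474416
k=3:  x_3 = 1039681·2161873163521+490·46968·97663474416 = 4495316905044313921,  y_3 = 1039681·97663474416+46968·2161873163521 = 203077717488555624
k=4:  x_4 = 1039681·4495316905044313921+490·46968·203077717488555624 = 9347391150304592810234881,  y_4 = 1039681·203077717488555624+46968·4495316905044313921 = 422272088792340335957472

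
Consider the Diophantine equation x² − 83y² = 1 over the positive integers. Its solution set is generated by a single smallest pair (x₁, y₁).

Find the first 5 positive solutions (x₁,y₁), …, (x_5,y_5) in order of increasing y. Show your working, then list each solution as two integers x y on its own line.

82 9
13447 1476
2205226 242055
361643617 39695544
59307347962 6509827161

√83 = [9; 9,18, …], period ℓ=2 (even) → k=1
k=0  a_k=9  p_k/q_k = 9/1
k=1  a_k=9  p_k/q_k = 82/9
fundamental: x₁=82, y₁=9  (since 6724 − 83·81 = 1)
k=2:  x_2 = 82·82+83·9·9 = 13447,  y_2 = 82·9+9·82 = 1476
k=3:  x_3 = 82·13447+83·9·1476 = 2205226,  y_3 = 82·1476+9·13447 = 242055
k=4:  x_4 = 82·2205226+83·9·242055 = 361643617,  y_4 = 82·242055+9·2205226 = 39695544
k=5:  x_5 = 82·361643617+83·9·39695544 = 59307347962,  y_5 = 82·39695544+9·361643617 = 6509827161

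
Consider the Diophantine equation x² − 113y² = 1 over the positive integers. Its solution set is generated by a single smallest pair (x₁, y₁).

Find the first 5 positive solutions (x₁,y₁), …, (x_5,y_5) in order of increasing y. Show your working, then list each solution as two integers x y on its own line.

1204353 113296
2900932297217 272896754976
6987493029899166849 657328051091107760
16830816386073401651890177 1583310020631184911403584
40540488414026331506287881514113 3813728346553801555156190094544

d=113: √d = [10; 1,1,1,2,2,1,1,1,20] (ℓ=9, odd), read p_17/q_17
a_0=10:  p_0=10·1+0=10,  q_0=10·0+1=1
…
a_2=1:  p_2=1·11+10=21,  q_2=1·1+1=2
a_3=1:  p_3=1·21+11=32,  q_3=1·2+1=3
a_4=2:  p_4=2·32+21=85,  q_4=2·3+2=8
…
a_6=1:  p_6=1·202+85=287,  q_6=1·19+8=27
a_7=1:  p_7=1·287+202=489,  q_7=1·27+19=46
a_8=1:  p_8=1·489+287=776,  q_8=1·46+27=73
a_9=20:  p_9=20·776+489=16009,  q_9=20·73+46=1506
a_10=1:  p_10=1·16009+776=16785,  q_10=1·1506+73=1579
a_11=1:  p_11=1·16785+16009=32794,  q_11=1·1579+1506=3085
a_12=1:  p_12=1·32794+16785=49579,  q_12=1·3085+1579=4664
a_13=2:  p_13=2·49579+32794=131952,  q_13=2·4664+3085=12413
a_14=2:  p_14=2·131952+49579=313483,  q_14=2·12413+4664=29490
a_15=1:  p_15=1·313483+131952=445435,  q_15=1·29490+12413=41903
a_16=1:  p_16=1·445435+313483=758918,  q_16=1·41903+29490=71393
a_17=1:  p_17=1·758918+445435=1204353,  q_17=1·71393+41903=113296
fundamental: x₁=1204353, y₁=113296  (since 1450466148609 − 113·12835983616 = 1)
n=2: (1204353,113296)∘(1204353,113296) = (1204353·1204353+113·113296·113296, 1204353·113296+113296·1204353) = (2900932297217,272896754976)
n=3: (2900932297217,272896754976)∘(1204353,113296) = (1204353·2900932297217+113·113296·272896754976, 1204353·272896754976+113296·2900932297217) = (6987493029899166849,657328051091107760)
n=4: (6987493029899166849,657328051091107760)∘(1204353,113296) = (1204353·6987493029899166849+113·113296·657328051091107760, 1204353·657328051091107760+113296·6987493029899166849) = (16830816386073401651890177,1583310020631184911403584)
n=5: (16830816386073401651890177,1583310020631184911403584)∘(1204353,113296) = (1204353·16830816386073401651890177+113·113296·1583310020631184911403584, 1204353·1583310020631184911403584+113296·16830816386073401651890177) = (40540488414026331506287881514113,3813728346553801555156190094544)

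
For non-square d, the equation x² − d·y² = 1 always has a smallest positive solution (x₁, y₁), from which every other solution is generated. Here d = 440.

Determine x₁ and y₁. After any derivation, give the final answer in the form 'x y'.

21 1

[20; 1,40] for √440; ℓ=2 ⇒ convergent index 1
a_0=20:  p_0=20·1+0=20,  q_0=20·0+1=1
a_1=1:  p_1=1·20+1=21,  q_1=1·1+0=1
→ (21, 1).  Check: 21²=441, 440·1²=440, difference 1.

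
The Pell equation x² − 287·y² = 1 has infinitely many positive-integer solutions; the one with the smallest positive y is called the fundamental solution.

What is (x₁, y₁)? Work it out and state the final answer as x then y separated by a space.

√287 = [16; 1,15,1,32, …], period ℓ=4 (even) → k=3
k=0  a_k=16  p_k/q_k = 16/1
…
k=2  a_k=15  p_k/q_k = 271/16
k=3  a_k=1  p_k/q_k = 288/17
(x₁, y₁) = (288, 17);  288² − 287·17² = 1 ✓

288 17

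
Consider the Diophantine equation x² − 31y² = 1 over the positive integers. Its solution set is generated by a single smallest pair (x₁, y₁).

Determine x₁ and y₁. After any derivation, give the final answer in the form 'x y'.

[5; 1,1,3,5,3,1,1,10] for √31; ℓ=8 ⇒ convergent index 7
a_0=5:  p_0=5·1+0=5,  q_0=5·0+1=1
a_1=1:  p_1=1·5+1=6,  q_1=1·1+0=1
…
a_3=3:  p_3=3·11+6=39,  q_3=3·2+1=7
…
a_6=1:  p_6=1·657+206=863,  q_6=1·118+37=155
a_7=1:  p_7=1·863+657=1520,  q_7=1·155+118=273
fundamental: x₁=1520, y₁=273  (since 2310400 − 31·74529 = 1)

1520 273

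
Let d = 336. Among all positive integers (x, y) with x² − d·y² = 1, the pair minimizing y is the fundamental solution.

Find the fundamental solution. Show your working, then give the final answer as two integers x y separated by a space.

55 3

d=336: √d = [18; 3,36] (ℓ=2, even), read p_1/q_1
k=0  a_k=18  p_k/q_k = 18/1
k=1  a_k=3  p_k/q_k = 55/3
(x₁, y₁) = (55, 3);  55² − 336·3² = 1 ✓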